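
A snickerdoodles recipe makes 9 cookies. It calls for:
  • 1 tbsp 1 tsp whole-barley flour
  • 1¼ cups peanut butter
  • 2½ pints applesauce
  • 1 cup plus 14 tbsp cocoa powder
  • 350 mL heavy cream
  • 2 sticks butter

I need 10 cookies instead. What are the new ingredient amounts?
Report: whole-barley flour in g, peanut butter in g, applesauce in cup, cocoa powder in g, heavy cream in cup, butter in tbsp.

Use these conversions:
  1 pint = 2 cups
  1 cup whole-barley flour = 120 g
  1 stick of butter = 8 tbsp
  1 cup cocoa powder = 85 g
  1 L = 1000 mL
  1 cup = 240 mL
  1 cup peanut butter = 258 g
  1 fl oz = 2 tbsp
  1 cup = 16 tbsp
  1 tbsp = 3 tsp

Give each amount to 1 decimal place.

Scaling factor: 10/9.
whole-barley flour: (1 tbsp + 1 tsp = 4/3 tbsp) × 10/9 ÷ 16 tbsp/cup × 120 g/cup ≈ 11.1 g
peanut butter: 1.25 cup × 10/9 × 258 g/cup ≈ 358.3 g
applesauce: 2.5 pint × 10/9 × 2 cup/pint ≈ 5.6 cup
cocoa powder: (1 cup + 14 tbsp = 1.875 cup) × 10/9 × 85 g/cup ≈ 177.1 g
heavy cream: 350 mL × 10/9 ÷ 240 mL/cup ≈ 1.6 cup
butter: 2 stick × 10/9 × 8 tbsp/stick ≈ 17.8 tbsp

whole-barley flour: 11.1 g; peanut butter: 358.3 g; applesauce: 5.6 cup; cocoa powder: 177.1 g; heavy cream: 1.6 cup; butter: 17.8 tbsp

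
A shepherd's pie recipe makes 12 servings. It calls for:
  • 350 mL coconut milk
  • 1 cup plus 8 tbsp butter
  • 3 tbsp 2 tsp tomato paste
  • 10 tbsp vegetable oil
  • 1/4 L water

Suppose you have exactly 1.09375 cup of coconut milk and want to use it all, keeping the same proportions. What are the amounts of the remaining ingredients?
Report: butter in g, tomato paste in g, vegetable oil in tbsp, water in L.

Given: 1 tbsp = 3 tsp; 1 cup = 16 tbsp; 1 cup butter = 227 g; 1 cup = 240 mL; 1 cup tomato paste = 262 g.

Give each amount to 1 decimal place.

butter: 255.4 g; tomato paste: 45.0 g; vegetable oil: 7.5 tbsp; water: 0.2 L

The original recipe has 35/24 cup of coconut milk, so the scaling factor is 1.09375 ÷ 35/24 = 3/4 = 0.75.
butter: (1 cup + 8 tbsp = 1.5 cup) × 3/4 × 227 g/cup ≈ 255.4 g
tomato paste: (3 tbsp + 2 tsp = 11/3 tbsp) × 3/4 ÷ 16 tbsp/cup × 262 g/cup ≈ 45.0 g
vegetable oil: 10 tbsp × 3/4 = 7.5 tbsp
water: 0.25 L × 3/4 ≈ 0.2 L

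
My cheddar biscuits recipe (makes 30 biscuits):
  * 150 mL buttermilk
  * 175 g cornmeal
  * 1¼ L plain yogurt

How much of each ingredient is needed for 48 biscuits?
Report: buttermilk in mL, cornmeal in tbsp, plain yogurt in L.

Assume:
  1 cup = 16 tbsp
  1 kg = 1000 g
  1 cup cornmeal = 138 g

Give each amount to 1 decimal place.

buttermilk: 240.0 mL; cornmeal: 32.5 tbsp; plain yogurt: 2.0 L

Scaling factor: 48/30 = 8/5 = 1.6.
buttermilk: 150 mL × 8/5 = 240.0 mL
cornmeal: 175 g × 8/5 ÷ 138 g/cup × 16 tbsp/cup ≈ 32.5 tbsp
plain yogurt: 1.25 L × 8/5 = 2.0 L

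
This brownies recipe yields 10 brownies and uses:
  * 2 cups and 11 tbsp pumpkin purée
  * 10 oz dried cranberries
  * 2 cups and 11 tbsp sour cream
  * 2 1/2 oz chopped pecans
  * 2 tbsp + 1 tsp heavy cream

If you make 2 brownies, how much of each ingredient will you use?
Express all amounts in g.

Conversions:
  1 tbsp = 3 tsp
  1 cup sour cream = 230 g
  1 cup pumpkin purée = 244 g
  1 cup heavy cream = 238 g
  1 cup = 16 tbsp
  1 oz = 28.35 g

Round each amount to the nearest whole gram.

pumpkin purée: 131 g; dried cranberries: 57 g; sour cream: 124 g; chopped pecans: 14 g; heavy cream: 7 g

Scaling factor: 2/10 = 1/5 = 0.2.
pumpkin purée: (2 cup + 11 tbsp = 2.6875 cup) × 1/5 × 244 g/cup ≈ 131 g
dried cranberries: 10 oz × 1/5 × 28.35 g/oz ≈ 57 g
sour cream: (2 cup + 11 tbsp = 2.6875 cup) × 1/5 × 230 g/cup ≈ 124 g
chopped pecans: 2.5 oz × 1/5 × 28.35 g/oz ≈ 14 g
heavy cream: (2 tbsp + 1 tsp = 7/3 tbsp) × 1/5 ÷ 16 tbsp/cup × 238 g/cup ≈ 7 g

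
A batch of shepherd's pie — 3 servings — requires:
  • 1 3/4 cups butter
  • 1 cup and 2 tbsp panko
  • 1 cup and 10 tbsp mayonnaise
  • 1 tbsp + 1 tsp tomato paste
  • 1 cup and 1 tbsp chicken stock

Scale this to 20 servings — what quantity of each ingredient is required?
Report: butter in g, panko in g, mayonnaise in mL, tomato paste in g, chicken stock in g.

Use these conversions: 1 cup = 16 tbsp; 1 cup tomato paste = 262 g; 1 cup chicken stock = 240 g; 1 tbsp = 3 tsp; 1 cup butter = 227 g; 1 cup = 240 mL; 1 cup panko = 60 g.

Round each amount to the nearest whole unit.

butter: 2648 g; panko: 450 g; mayonnaise: 2600 mL; tomato paste: 146 g; chicken stock: 1700 g

Scaling factor: 20/3.
butter: 1.75 cup × 20/3 × 227 g/cup ≈ 2648 g
panko: (1 cup + 2 tbsp = 1.125 cup) × 20/3 × 60 g/cup = 450 g
mayonnaise: (1 cup + 10 tbsp = 1.625 cup) × 20/3 × 240 mL/cup = 2600 mL
tomato paste: (1 tbsp + 1 tsp = 4/3 tbsp) × 20/3 ÷ 16 tbsp/cup × 262 g/cup ≈ 146 g
chicken stock: (1 cup + 1 tbsp = 1.0625 cup) × 20/3 × 240 g/cup = 1700 g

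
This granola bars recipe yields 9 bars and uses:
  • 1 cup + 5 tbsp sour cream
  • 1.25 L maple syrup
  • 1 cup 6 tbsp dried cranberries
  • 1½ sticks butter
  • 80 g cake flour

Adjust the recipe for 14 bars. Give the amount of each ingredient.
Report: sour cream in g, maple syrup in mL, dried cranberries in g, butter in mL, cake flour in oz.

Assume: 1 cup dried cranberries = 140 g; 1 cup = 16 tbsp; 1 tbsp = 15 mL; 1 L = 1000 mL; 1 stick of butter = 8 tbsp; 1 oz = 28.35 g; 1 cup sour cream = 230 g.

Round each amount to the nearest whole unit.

Scaling factor: 14/9.
sour cream: (1 cup + 5 tbsp = 1.3125 cup) × 14/9 × 230 g/cup ≈ 470 g
maple syrup: 1.25 L × 14/9 × 1000 mL/L ≈ 1944 mL
dried cranberries: (1 cup + 6 tbsp = 1.375 cup) × 14/9 × 140 g/cup ≈ 299 g
butter: 1.5 stick × 14/9 × 8 tbsp/stick × 15 mL/tbsp = 280 mL
cake flour: 80 g × 14/9 ÷ 28.35 g/oz ≈ 4 oz

sour cream: 470 g; maple syrup: 1944 mL; dried cranberries: 299 g; butter: 280 mL; cake flour: 4 oz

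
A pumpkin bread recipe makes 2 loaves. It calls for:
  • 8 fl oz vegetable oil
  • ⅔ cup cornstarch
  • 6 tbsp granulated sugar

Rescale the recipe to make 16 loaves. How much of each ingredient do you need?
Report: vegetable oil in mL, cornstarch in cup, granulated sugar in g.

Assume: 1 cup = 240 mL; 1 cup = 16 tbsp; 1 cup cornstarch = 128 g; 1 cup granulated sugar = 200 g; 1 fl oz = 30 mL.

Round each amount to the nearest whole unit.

vegetable oil: 1920 mL; cornstarch: 5 cup; granulated sugar: 600 g

Scaling factor: 16/2 = 8.
vegetable oil: 8 fl oz × 8 × 30 mL/fl oz = 1920 mL
cornstarch: 2/3 cup × 8 ≈ 5 cup
granulated sugar: 6 tbsp × 8 ÷ 16 tbsp/cup × 200 g/cup = 600 g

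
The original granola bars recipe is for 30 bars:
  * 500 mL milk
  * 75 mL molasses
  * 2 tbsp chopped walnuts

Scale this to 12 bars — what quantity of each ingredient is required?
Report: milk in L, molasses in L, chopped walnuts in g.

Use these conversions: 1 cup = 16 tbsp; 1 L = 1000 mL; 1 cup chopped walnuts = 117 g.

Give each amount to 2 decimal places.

milk: 0.20 L; molasses: 0.03 L; chopped walnuts: 5.85 g

Scaling factor: 12/30 = 2/5 = 0.4.
milk: 500 mL × 2/5 ÷ 1000 mL/L = 0.20 L
molasses: 75 mL × 2/5 ÷ 1000 mL/L = 0.03 L
chopped walnuts: 2 tbsp × 2/5 ÷ 16 tbsp/cup × 117 g/cup = 5.85 g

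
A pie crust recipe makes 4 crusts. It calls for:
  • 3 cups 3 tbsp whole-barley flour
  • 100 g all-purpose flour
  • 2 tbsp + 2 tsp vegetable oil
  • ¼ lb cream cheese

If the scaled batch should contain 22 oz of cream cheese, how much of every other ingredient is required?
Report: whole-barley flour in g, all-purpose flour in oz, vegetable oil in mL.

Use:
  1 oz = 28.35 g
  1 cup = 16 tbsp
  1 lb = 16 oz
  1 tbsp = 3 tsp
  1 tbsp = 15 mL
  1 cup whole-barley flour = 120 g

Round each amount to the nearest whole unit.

whole-barley flour: 2104 g; all-purpose flour: 19 oz; vegetable oil: 220 mL

The original recipe has 4 oz of cream cheese, so the scaling factor is 22 ÷ 4 = 11/2 = 5.5.
whole-barley flour: (3 cup + 3 tbsp = 3.1875 cup) × 11/2 × 120 g/cup ≈ 2104 g
all-purpose flour: 100 g × 11/2 ÷ 28.35 g/oz ≈ 19 oz
vegetable oil: (2 tbsp + 2 tsp = 8/3 tbsp) × 11/2 × 15 mL/tbsp = 220 mL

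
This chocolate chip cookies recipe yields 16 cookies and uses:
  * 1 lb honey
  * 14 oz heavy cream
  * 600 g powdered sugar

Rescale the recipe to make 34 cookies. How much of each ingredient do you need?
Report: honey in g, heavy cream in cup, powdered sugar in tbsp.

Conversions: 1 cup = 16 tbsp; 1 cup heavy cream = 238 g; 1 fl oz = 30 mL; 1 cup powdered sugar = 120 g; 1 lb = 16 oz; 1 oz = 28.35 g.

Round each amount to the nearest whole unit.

honey: 964 g; heavy cream: 4 cup; powdered sugar: 170 tbsp

Scaling factor: 34/16 = 17/8 = 2.125.
honey: 1 lb × 17/8 × 16 oz/lb × 28.35 g/oz ≈ 964 g
heavy cream: 14 oz × 17/8 × 28.35 g/oz ÷ 238 g/cup ≈ 4 cup
powdered sugar: 600 g × 17/8 ÷ 120 g/cup × 16 tbsp/cup = 170 tbsp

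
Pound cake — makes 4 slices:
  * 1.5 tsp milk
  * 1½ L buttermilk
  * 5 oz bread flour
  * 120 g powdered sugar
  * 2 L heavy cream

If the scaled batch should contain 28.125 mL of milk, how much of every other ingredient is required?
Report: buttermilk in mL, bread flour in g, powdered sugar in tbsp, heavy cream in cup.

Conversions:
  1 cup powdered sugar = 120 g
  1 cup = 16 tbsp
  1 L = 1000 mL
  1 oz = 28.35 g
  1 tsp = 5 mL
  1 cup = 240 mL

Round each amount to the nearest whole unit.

buttermilk: 5625 mL; bread flour: 532 g; powdered sugar: 60 tbsp; heavy cream: 31 cup

The original recipe has 7.5 mL of milk, so the scaling factor is 28.125 ÷ 7.5 = 15/4 = 3.75.
buttermilk: 1.5 L × 15/4 × 1000 mL/L = 5625 mL
bread flour: 5 oz × 15/4 × 28.35 g/oz ≈ 532 g
powdered sugar: 120 g × 15/4 ÷ 120 g/cup × 16 tbsp/cup = 60 tbsp
heavy cream: 2 L × 15/4 × 1000 mL/L ÷ 240 mL/cup ≈ 31 cup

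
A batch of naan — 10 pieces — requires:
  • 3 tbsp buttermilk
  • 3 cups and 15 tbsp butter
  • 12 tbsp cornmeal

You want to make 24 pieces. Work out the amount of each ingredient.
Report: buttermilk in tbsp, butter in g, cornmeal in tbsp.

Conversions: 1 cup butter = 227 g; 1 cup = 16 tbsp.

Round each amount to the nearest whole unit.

Scaling factor: 24/10 = 12/5 = 2.4.
buttermilk: 3 tbsp × 12/5 ≈ 7 tbsp
butter: (3 cup + 15 tbsp = 3.9375 cup) × 12/5 × 227 g/cup ≈ 2145 g
cornmeal: 12 tbsp × 12/5 ≈ 29 tbsp

buttermilk: 7 tbsp; butter: 2145 g; cornmeal: 29 tbsp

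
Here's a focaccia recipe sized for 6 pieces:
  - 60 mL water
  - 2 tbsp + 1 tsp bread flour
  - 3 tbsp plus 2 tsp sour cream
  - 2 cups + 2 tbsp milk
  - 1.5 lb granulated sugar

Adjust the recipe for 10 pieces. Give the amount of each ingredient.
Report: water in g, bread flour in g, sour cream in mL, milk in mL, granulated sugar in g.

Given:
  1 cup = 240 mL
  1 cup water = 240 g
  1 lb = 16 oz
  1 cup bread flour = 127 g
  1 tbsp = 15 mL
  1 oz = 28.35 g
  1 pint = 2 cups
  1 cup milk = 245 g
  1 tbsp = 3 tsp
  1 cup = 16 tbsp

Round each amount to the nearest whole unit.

water: 100 g; bread flour: 31 g; sour cream: 92 mL; milk: 850 mL; granulated sugar: 1134 g

Scaling factor: 10/6 = 5/3.
water: 60 mL × 5/3 ÷ 240 mL/cup × 240 g/cup = 100 g
bread flour: (2 tbsp + 1 tsp = 7/3 tbsp) × 5/3 ÷ 16 tbsp/cup × 127 g/cup ≈ 31 g
sour cream: (3 tbsp + 2 tsp = 11/3 tbsp) × 5/3 × 15 mL/tbsp ≈ 92 mL
milk: (2 cup + 2 tbsp = 2.125 cup) × 5/3 × 240 mL/cup = 850 mL
granulated sugar: 1.5 lb × 5/3 × 16 oz/lb × 28.35 g/oz = 1134 g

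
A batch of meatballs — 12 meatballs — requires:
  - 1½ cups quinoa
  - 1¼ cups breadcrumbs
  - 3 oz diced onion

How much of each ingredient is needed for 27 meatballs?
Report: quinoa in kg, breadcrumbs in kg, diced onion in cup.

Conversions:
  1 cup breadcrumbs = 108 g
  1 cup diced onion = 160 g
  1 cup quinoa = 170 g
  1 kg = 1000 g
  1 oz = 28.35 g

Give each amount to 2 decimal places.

Scaling factor: 27/12 = 9/4 = 2.25.
quinoa: 1.5 cup × 9/4 × 170 g/cup ÷ 1000 g/kg ≈ 0.57 kg
breadcrumbs: 1.25 cup × 9/4 × 108 g/cup ÷ 1000 g/kg ≈ 0.30 kg
diced onion: 3 oz × 9/4 × 28.35 g/oz ÷ 160 g/cup ≈ 1.20 cup

quinoa: 0.57 kg; breadcrumbs: 0.30 kg; diced onion: 1.20 cup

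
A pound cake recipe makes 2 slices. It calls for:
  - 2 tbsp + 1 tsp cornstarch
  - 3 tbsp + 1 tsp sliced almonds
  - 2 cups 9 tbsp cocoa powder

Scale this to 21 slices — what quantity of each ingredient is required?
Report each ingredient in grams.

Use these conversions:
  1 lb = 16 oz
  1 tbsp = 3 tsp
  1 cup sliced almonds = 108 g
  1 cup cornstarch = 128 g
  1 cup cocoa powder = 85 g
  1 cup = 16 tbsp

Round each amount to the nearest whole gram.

Scaling factor: 21/2 = 10.5.
cornstarch: (2 tbsp + 1 tsp = 7/3 tbsp) × 21/2 ÷ 16 tbsp/cup × 128 g/cup = 196 g
sliced almonds: (3 tbsp + 1 tsp = 10/3 tbsp) × 21/2 ÷ 16 tbsp/cup × 108 g/cup ≈ 236 g
cocoa powder: (2 cup + 9 tbsp = 2.5625 cup) × 21/2 × 85 g/cup ≈ 2287 g

cornstarch: 196 g; sliced almonds: 236 g; cocoa powder: 2287 g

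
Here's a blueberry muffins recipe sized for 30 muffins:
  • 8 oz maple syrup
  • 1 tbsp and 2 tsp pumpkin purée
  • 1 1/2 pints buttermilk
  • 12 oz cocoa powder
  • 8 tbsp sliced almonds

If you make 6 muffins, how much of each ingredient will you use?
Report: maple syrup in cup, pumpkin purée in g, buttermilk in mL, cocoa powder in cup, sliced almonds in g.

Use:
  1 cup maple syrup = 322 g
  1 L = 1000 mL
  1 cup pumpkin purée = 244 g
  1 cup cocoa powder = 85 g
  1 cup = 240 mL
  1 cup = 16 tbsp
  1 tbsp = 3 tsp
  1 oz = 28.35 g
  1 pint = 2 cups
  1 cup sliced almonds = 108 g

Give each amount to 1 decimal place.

Scaling factor: 6/30 = 1/5 = 0.2.
maple syrup: 8 oz × 1/5 × 28.35 g/oz ÷ 322 g/cup ≈ 0.1 cup
pumpkin purée: (1 tbsp + 2 tsp = 5/3 tbsp) × 1/5 ÷ 16 tbsp/cup × 244 g/cup ≈ 5.1 g
buttermilk: 1.5 pint × 1/5 × 2 cup/pint × 240 mL/cup = 144.0 mL
cocoa powder: 12 oz × 1/5 × 28.35 g/oz ÷ 85 g/cup ≈ 0.8 cup
sliced almonds: 8 tbsp × 1/5 ÷ 16 tbsp/cup × 108 g/cup = 10.8 g

maple syrup: 0.1 cup; pumpkin purée: 5.1 g; buttermilk: 144.0 mL; cocoa powder: 0.8 cup; sliced almonds: 10.8 g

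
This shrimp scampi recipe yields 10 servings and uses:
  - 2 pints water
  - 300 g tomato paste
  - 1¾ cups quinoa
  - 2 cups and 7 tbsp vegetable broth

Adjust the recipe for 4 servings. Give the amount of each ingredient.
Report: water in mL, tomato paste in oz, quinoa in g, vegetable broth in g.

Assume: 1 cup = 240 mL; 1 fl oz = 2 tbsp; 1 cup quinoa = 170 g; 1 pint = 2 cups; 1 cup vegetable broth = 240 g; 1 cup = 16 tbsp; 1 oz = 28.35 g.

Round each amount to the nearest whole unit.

Scaling factor: 4/10 = 2/5 = 0.4.
water: 2 pint × 2/5 × 2 cup/pint × 240 mL/cup = 384 mL
tomato paste: 300 g × 2/5 ÷ 28.35 g/oz ≈ 4 oz
quinoa: 1.75 cup × 2/5 × 170 g/cup = 119 g
vegetable broth: (2 cup + 7 tbsp = 2.4375 cup) × 2/5 × 240 g/cup = 234 g

water: 384 mL; tomato paste: 4 oz; quinoa: 119 g; vegetable broth: 234 g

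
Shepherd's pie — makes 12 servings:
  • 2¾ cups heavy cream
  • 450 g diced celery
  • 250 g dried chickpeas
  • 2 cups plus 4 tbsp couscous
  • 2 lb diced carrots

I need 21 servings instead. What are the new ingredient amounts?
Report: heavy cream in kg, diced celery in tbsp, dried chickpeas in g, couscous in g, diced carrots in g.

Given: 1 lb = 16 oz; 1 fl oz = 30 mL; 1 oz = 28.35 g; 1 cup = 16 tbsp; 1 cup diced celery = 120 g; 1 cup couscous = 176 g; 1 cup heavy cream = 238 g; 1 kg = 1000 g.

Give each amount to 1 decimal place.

Scaling factor: 21/12 = 7/4 = 1.75.
heavy cream: 2.75 cup × 7/4 × 238 g/cup ÷ 1000 g/kg ≈ 1.1 kg
diced celery: 450 g × 7/4 ÷ 120 g/cup × 16 tbsp/cup = 105.0 tbsp
dried chickpeas: 250 g × 7/4 = 437.5 g
couscous: (2 cup + 4 tbsp = 2.25 cup) × 7/4 × 176 g/cup = 693.0 g
diced carrots: 2 lb × 7/4 × 16 oz/lb × 28.35 g/oz = 1587.6 g

heavy cream: 1.1 kg; diced celery: 105.0 tbsp; dried chickpeas: 437.5 g; couscous: 693.0 g; diced carrots: 1587.6 g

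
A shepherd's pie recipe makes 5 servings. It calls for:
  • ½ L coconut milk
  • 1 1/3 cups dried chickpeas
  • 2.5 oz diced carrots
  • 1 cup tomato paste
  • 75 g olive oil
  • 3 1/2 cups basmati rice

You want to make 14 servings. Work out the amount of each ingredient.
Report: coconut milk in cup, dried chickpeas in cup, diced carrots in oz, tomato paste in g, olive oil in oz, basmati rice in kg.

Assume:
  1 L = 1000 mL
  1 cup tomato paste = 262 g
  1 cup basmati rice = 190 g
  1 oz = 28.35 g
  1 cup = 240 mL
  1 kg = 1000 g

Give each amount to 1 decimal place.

coconut milk: 5.8 cup; dried chickpeas: 3.7 cup; diced carrots: 7.0 oz; tomato paste: 733.6 g; olive oil: 7.4 oz; basmati rice: 1.9 kg

Scaling factor: 14/5 = 2.8.
coconut milk: 0.5 L × 14/5 × 1000 mL/L ÷ 240 mL/cup ≈ 5.8 cup
dried chickpeas: 4/3 cup × 14/5 ≈ 3.7 cup
diced carrots: 2.5 oz × 14/5 = 7.0 oz
tomato paste: 1 cup × 14/5 × 262 g/cup = 733.6 g
olive oil: 75 g × 14/5 ÷ 28.35 g/oz ≈ 7.4 oz
basmati rice: 3.5 cup × 14/5 × 190 g/cup ÷ 1000 g/kg ≈ 1.9 kg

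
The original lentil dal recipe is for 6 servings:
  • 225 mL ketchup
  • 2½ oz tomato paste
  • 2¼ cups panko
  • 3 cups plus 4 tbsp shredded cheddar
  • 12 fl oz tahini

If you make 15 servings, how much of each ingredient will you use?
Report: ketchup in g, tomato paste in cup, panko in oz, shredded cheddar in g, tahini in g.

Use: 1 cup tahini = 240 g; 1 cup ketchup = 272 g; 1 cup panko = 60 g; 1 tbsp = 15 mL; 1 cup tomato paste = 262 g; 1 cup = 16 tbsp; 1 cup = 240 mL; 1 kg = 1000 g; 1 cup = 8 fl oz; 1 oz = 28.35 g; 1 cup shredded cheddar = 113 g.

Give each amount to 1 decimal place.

ketchup: 637.5 g; tomato paste: 0.7 cup; panko: 11.9 oz; shredded cheddar: 918.1 g; tahini: 900.0 g

Scaling factor: 15/6 = 5/2 = 2.5.
ketchup: 225 mL × 5/2 ÷ 240 mL/cup × 272 g/cup = 637.5 g
tomato paste: 2.5 oz × 5/2 × 28.35 g/oz ÷ 262 g/cup ≈ 0.7 cup
panko: 2.25 cup × 5/2 × 60 g/cup ÷ 28.35 g/oz ≈ 11.9 oz
shredded cheddar: (3 cup + 4 tbsp = 3.25 cup) × 5/2 × 113 g/cup ≈ 918.1 g
tahini: 12 fl oz × 5/2 ÷ 8 fl oz/cup × 240 g/cup = 900.0 g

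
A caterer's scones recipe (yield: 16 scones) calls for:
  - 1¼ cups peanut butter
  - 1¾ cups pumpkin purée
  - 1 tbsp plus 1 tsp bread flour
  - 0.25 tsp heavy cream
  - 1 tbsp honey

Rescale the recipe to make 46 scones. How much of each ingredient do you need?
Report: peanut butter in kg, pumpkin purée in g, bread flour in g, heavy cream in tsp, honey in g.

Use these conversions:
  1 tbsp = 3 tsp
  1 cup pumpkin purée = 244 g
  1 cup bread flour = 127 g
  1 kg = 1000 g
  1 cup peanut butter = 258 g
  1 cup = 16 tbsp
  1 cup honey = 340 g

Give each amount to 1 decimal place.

peanut butter: 0.9 kg; pumpkin purée: 1227.6 g; bread flour: 30.4 g; heavy cream: 0.7 tsp; honey: 61.1 g

Scaling factor: 46/16 = 23/8 = 2.875.
peanut butter: 1.25 cup × 23/8 × 258 g/cup ÷ 1000 g/kg ≈ 0.9 kg
pumpkin purée: 1.75 cup × 23/8 × 244 g/cup ≈ 1227.6 g
bread flour: (1 tbsp + 1 tsp = 4/3 tbsp) × 23/8 ÷ 16 tbsp/cup × 127 g/cup ≈ 30.4 g
heavy cream: 0.25 tsp × 23/8 ≈ 0.7 tsp
honey: 1 tbsp × 23/8 ÷ 16 tbsp/cup × 340 g/cup ≈ 61.1 g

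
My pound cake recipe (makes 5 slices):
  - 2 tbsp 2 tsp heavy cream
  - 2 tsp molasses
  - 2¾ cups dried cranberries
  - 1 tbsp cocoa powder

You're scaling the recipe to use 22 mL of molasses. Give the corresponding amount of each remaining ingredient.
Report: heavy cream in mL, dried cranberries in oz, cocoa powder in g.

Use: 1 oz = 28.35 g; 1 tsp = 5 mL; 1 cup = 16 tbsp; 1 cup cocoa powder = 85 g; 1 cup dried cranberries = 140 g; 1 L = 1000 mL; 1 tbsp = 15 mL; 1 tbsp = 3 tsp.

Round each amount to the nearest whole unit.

The original recipe has 10 mL of molasses, so the scaling factor is 22 ÷ 10 = 11/5 = 2.2.
heavy cream: (2 tbsp + 2 tsp = 8/3 tbsp) × 11/5 × 15 mL/tbsp = 88 mL
dried cranberries: 2.75 cup × 11/5 × 140 g/cup ÷ 28.35 g/oz ≈ 30 oz
cocoa powder: 1 tbsp × 11/5 ÷ 16 tbsp/cup × 85 g/cup ≈ 12 g

heavy cream: 88 mL; dried cranberries: 30 oz; cocoa powder: 12 g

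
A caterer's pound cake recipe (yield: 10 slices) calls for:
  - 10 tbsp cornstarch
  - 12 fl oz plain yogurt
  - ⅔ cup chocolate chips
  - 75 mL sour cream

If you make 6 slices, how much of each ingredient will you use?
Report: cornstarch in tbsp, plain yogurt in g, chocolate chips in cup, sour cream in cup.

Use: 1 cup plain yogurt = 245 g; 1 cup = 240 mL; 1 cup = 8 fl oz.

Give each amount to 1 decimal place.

Scaling factor: 6/10 = 3/5 = 0.6.
cornstarch: 10 tbsp × 3/5 = 6.0 tbsp
plain yogurt: 12 fl oz × 3/5 ÷ 8 fl oz/cup × 245 g/cup = 220.5 g
chocolate chips: 2/3 cup × 3/5 = 0.4 cup
sour cream: 75 mL × 3/5 ÷ 240 mL/cup ≈ 0.2 cup

cornstarch: 6.0 tbsp; plain yogurt: 220.5 g; chocolate chips: 0.4 cup; sour cream: 0.2 cup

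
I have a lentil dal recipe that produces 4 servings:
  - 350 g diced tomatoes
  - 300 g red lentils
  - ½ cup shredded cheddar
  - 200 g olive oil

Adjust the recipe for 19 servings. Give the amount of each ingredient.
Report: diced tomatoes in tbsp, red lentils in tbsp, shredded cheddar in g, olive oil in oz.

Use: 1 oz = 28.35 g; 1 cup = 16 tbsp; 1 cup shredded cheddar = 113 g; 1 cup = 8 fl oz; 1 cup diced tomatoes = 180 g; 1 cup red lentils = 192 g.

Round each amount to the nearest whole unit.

Scaling factor: 19/4 = 4.75.
diced tomatoes: 350 g × 19/4 ÷ 180 g/cup × 16 tbsp/cup ≈ 148 tbsp
red lentils: 300 g × 19/4 ÷ 192 g/cup × 16 tbsp/cup ≈ 119 tbsp
shredded cheddar: 0.5 cup × 19/4 × 113 g/cup ≈ 268 g
olive oil: 200 g × 19/4 ÷ 28.35 g/oz ≈ 34 oz

diced tomatoes: 148 tbsp; red lentils: 119 tbsp; shredded cheddar: 268 g; olive oil: 34 oz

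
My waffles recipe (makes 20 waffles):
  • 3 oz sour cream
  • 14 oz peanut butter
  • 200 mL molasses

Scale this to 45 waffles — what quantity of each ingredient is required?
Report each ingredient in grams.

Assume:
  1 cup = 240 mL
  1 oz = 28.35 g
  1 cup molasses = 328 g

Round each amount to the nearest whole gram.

Scaling factor: 45/20 = 9/4 = 2.25.
sour cream: 3 oz × 9/4 × 28.35 g/oz ≈ 191 g
peanut butter: 14 oz × 9/4 × 28.35 g/oz ≈ 893 g
molasses: 200 mL × 9/4 ÷ 240 mL/cup × 328 g/cup = 615 g

sour cream: 191 g; peanut butter: 893 g; molasses: 615 g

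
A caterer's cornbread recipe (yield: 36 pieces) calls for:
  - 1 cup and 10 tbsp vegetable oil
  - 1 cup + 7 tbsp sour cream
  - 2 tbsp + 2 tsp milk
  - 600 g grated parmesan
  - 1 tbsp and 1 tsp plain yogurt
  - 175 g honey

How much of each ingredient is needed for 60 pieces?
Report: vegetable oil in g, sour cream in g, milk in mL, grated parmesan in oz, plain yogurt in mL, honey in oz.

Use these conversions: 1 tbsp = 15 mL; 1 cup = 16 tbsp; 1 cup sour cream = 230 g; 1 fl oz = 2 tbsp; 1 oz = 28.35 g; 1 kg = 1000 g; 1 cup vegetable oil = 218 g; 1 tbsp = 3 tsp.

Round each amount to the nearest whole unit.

Scaling factor: 60/36 = 5/3.
vegetable oil: (1 cup + 10 tbsp = 1.625 cup) × 5/3 × 218 g/cup ≈ 590 g
sour cream: (1 cup + 7 tbsp = 1.4375 cup) × 5/3 × 230 g/cup ≈ 551 g
milk: (2 tbsp + 2 tsp = 8/3 tbsp) × 5/3 × 15 mL/tbsp ≈ 67 mL
grated parmesan: 600 g × 5/3 ÷ 28.35 g/oz ≈ 35 oz
plain yogurt: (1 tbsp + 1 tsp = 4/3 tbsp) × 5/3 × 15 mL/tbsp ≈ 33 mL
honey: 175 g × 5/3 ÷ 28.35 g/oz ≈ 10 oz

vegetable oil: 590 g; sour cream: 551 g; milk: 67 mL; grated parmesan: 35 oz; plain yogurt: 33 mL; honey: 10 oz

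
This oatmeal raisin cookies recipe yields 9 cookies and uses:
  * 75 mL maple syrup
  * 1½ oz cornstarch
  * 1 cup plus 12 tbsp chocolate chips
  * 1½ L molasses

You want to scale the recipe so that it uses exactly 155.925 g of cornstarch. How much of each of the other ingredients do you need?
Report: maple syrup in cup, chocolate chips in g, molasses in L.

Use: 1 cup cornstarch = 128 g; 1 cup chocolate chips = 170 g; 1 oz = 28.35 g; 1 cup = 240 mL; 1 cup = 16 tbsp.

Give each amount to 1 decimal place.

The original recipe has 42.525 g of cornstarch, so the scaling factor is 155.925 ÷ 42.525 = 11/3.
maple syrup: 75 mL × 11/3 ÷ 240 mL/cup ≈ 1.1 cup
chocolate chips: (1 cup + 12 tbsp = 1.75 cup) × 11/3 × 170 g/cup ≈ 1090.8 g
molasses: 1.5 L × 11/3 = 5.5 L

maple syrup: 1.1 cup; chocolate chips: 1090.8 g; molasses: 5.5 L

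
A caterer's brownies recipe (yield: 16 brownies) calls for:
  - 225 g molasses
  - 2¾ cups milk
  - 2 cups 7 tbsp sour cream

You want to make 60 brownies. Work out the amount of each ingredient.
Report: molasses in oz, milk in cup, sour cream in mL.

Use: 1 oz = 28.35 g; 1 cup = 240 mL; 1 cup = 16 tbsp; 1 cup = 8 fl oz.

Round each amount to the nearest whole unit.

Scaling factor: 60/16 = 15/4 = 3.75.
molasses: 225 g × 15/4 ÷ 28.35 g/oz ≈ 30 oz
milk: 2.75 cup × 15/4 ≈ 10 cup
sour cream: (2 cup + 7 tbsp = 2.4375 cup) × 15/4 × 240 mL/cup ≈ 2194 mL

molasses: 30 oz; milk: 10 cup; sour cream: 2194 mL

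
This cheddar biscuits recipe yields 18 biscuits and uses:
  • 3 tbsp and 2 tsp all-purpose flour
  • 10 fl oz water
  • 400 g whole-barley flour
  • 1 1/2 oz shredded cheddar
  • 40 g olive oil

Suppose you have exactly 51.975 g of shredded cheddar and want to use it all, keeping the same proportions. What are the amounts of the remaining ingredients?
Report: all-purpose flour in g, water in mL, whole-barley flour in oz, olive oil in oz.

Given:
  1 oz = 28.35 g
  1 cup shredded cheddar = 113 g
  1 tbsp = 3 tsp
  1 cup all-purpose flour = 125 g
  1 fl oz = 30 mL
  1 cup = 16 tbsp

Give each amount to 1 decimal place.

all-purpose flour: 35.0 g; water: 366.7 mL; whole-barley flour: 17.2 oz; olive oil: 1.7 oz

The original recipe has 42.525 g of shredded cheddar, so the scaling factor is 51.975 ÷ 42.525 = 11/9.
all-purpose flour: (3 tbsp + 2 tsp = 11/3 tbsp) × 11/9 ÷ 16 tbsp/cup × 125 g/cup ≈ 35.0 g
water: 10 fl oz × 11/9 × 30 mL/fl oz ≈ 366.7 mL
whole-barley flour: 400 g × 11/9 ÷ 28.35 g/oz ≈ 17.2 oz
olive oil: 40 g × 11/9 ÷ 28.35 g/oz ≈ 1.7 oz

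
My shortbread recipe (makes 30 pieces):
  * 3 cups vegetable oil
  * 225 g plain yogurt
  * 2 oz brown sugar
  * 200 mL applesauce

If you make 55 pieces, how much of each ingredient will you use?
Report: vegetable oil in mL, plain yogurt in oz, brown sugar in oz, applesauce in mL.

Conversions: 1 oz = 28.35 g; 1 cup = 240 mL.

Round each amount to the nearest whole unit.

Scaling factor: 55/30 = 11/6.
vegetable oil: 3 cup × 11/6 × 240 mL/cup = 1320 mL
plain yogurt: 225 g × 11/6 ÷ 28.35 g/oz ≈ 15 oz
brown sugar: 2 oz × 11/6 ≈ 4 oz
applesauce: 200 mL × 11/6 ≈ 367 mL

vegetable oil: 1320 mL; plain yogurt: 15 oz; brown sugar: 4 oz; applesauce: 367 mL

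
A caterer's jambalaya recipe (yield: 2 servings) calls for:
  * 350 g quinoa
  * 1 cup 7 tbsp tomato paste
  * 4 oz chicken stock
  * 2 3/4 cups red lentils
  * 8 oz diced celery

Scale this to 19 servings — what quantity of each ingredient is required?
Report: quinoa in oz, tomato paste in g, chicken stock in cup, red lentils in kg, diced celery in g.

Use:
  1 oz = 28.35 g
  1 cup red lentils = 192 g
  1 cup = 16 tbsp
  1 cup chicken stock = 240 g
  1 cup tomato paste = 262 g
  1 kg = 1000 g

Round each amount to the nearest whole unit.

quinoa: 117 oz; tomato paste: 3578 g; chicken stock: 4 cup; red lentils: 5 kg; diced celery: 2155 g

Scaling factor: 19/2 = 9.5.
quinoa: 350 g × 19/2 ÷ 28.35 g/oz ≈ 117 oz
tomato paste: (1 cup + 7 tbsp = 1.4375 cup) × 19/2 × 262 g/cup ≈ 3578 g
chicken stock: 4 oz × 19/2 × 28.35 g/oz ÷ 240 g/cup ≈ 4 cup
red lentils: 2.75 cup × 19/2 × 192 g/cup ÷ 1000 g/kg ≈ 5 kg
diced celery: 8 oz × 19/2 × 28.35 g/oz ≈ 2155 g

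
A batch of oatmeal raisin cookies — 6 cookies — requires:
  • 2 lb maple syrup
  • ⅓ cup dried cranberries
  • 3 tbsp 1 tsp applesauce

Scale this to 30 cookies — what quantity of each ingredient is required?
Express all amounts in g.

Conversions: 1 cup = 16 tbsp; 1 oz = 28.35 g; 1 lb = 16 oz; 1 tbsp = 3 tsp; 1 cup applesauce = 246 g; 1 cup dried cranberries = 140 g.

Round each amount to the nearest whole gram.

Scaling factor: 30/6 = 5.
maple syrup: 2 lb × 5 × 16 oz/lb × 28.35 g/oz = 4536 g
dried cranberries: 1/3 cup × 5 × 140 g/cup ≈ 233 g
applesauce: (3 tbsp + 1 tsp = 10/3 tbsp) × 5 ÷ 16 tbsp/cup × 246 g/cup ≈ 256 g

maple syrup: 4536 g; dried cranberries: 233 g; applesauce: 256 g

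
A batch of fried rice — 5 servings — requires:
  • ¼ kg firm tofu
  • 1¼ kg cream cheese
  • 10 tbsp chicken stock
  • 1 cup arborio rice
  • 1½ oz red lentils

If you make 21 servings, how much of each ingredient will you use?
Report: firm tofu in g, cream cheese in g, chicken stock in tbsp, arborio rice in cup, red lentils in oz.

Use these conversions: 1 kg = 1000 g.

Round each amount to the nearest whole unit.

Scaling factor: 21/5 = 4.2.
firm tofu: 0.25 kg × 21/5 × 1000 g/kg = 1050 g
cream cheese: 1.25 kg × 21/5 × 1000 g/kg = 5250 g
chicken stock: 10 tbsp × 21/5 = 42 tbsp
arborio rice: 1 cup × 21/5 ≈ 4 cup
red lentils: 1.5 oz × 21/5 ≈ 6 oz

firm tofu: 1050 g; cream cheese: 5250 g; chicken stock: 42 tbsp; arborio rice: 4 cup; red lentils: 6 oz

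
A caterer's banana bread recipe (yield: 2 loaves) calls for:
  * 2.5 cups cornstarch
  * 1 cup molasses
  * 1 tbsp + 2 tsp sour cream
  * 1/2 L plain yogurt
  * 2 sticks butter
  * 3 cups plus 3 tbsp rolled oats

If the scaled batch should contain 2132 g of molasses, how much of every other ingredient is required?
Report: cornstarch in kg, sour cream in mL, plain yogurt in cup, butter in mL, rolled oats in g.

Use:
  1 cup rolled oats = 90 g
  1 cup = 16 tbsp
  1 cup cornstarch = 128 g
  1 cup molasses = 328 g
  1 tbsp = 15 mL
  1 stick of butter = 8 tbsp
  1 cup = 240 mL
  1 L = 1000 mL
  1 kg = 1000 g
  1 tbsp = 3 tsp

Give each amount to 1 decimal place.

The original recipe has 328 g of molasses, so the scaling factor is 2132 ÷ 328 = 13/2 = 6.5.
cornstarch: 2.5 cup × 13/2 × 128 g/cup ÷ 1000 g/kg ≈ 2.1 kg
sour cream: (1 tbsp + 2 tsp = 5/3 tbsp) × 13/2 × 15 mL/tbsp = 162.5 mL
plain yogurt: 0.5 L × 13/2 × 1000 mL/L ÷ 240 mL/cup ≈ 13.5 cup
butter: 2 stick × 13/2 × 8 tbsp/stick × 15 mL/tbsp = 1560.0 mL
rolled oats: (3 cup + 3 tbsp = 3.1875 cup) × 13/2 × 90 g/cup ≈ 1864.7 g

cornstarch: 2.1 kg; sour cream: 162.5 mL; plain yogurt: 13.5 cup; butter: 1560.0 mL; rolled oats: 1864.7 g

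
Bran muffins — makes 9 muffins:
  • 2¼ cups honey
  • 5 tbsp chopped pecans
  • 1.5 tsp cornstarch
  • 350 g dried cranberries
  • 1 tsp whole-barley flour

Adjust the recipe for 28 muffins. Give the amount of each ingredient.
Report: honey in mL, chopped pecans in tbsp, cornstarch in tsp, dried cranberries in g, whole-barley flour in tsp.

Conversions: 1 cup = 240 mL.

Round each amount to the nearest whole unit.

honey: 1680 mL; chopped pecans: 16 tbsp; cornstarch: 5 tsp; dried cranberries: 1089 g; whole-barley flour: 3 tsp

Scaling factor: 28/9.
honey: 2.25 cup × 28/9 × 240 mL/cup = 1680 mL
chopped pecans: 5 tbsp × 28/9 ≈ 16 tbsp
cornstarch: 1.5 tsp × 28/9 ≈ 5 tsp
dried cranberries: 350 g × 28/9 ≈ 1089 g
whole-barley flour: 1 tsp × 28/9 ≈ 3 tsp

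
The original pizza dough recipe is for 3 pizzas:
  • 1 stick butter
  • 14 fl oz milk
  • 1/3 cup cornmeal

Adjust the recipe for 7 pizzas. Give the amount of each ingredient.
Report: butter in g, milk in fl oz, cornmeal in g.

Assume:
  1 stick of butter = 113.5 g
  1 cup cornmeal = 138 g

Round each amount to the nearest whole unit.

Scaling factor: 7/3.
butter: 1 stick × 7/3 × 113.5 g/stick ≈ 265 g
milk: 14 fl oz × 7/3 ≈ 33 fl oz
cornmeal: 1/3 cup × 7/3 × 138 g/cup ≈ 107 g

butter: 265 g; milk: 33 fl oz; cornmeal: 107 g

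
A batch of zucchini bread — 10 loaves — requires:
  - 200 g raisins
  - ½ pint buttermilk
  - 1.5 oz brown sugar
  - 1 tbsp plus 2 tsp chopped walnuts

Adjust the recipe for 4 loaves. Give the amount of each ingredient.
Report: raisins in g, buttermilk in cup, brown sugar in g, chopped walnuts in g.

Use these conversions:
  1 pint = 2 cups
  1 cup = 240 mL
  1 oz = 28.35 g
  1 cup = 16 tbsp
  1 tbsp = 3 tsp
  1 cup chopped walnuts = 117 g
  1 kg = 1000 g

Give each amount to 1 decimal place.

raisins: 80.0 g; buttermilk: 0.4 cup; brown sugar: 17.0 g; chopped walnuts: 4.9 g

Scaling factor: 4/10 = 2/5 = 0.4.
raisins: 200 g × 2/5 = 80.0 g
buttermilk: 0.5 pint × 2/5 × 2 cup/pint = 0.4 cup
brown sugar: 1.5 oz × 2/5 × 28.35 g/oz ≈ 17.0 g
chopped walnuts: (1 tbsp + 2 tsp = 5/3 tbsp) × 2/5 ÷ 16 tbsp/cup × 117 g/cup ≈ 4.9 g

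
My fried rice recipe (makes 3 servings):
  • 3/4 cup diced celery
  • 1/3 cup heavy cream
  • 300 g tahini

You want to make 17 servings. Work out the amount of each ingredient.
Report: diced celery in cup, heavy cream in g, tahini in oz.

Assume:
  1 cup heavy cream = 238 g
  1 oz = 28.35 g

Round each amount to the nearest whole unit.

Scaling factor: 17/3.
diced celery: 0.75 cup × 17/3 ≈ 4 cup
heavy cream: 1/3 cup × 17/3 × 238 g/cup ≈ 450 g
tahini: 300 g × 17/3 ÷ 28.35 g/oz ≈ 60 oz

diced celery: 4 cup; heavy cream: 450 g; tahini: 60 oz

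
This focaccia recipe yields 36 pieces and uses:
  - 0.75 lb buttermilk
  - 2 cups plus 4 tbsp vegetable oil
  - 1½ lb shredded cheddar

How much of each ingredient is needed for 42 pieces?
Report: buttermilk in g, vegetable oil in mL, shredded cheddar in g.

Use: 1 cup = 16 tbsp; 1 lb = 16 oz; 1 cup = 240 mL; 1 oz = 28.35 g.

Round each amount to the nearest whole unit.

Scaling factor: 42/36 = 7/6.
buttermilk: 0.75 lb × 7/6 × 16 oz/lb × 28.35 g/oz ≈ 397 g
vegetable oil: (2 cup + 4 tbsp = 2.25 cup) × 7/6 × 240 mL/cup = 630 mL
shredded cheddar: 1.5 lb × 7/6 × 16 oz/lb × 28.35 g/oz ≈ 794 g

buttermilk: 397 g; vegetable oil: 630 mL; shredded cheddar: 794 g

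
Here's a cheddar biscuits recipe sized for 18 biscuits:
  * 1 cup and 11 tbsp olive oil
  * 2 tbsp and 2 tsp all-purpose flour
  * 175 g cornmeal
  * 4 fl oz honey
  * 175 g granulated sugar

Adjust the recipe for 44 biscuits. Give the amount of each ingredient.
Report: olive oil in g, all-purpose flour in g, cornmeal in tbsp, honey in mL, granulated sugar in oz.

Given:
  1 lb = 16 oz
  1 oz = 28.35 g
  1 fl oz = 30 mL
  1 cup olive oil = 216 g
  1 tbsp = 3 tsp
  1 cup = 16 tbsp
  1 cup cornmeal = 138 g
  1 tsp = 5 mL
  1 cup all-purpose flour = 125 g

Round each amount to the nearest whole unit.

olive oil: 891 g; all-purpose flour: 51 g; cornmeal: 50 tbsp; honey: 293 mL; granulated sugar: 15 oz

Scaling factor: 44/18 = 22/9.
olive oil: (1 cup + 11 tbsp = 1.6875 cup) × 22/9 × 216 g/cup = 891 g
all-purpose flour: (2 tbsp + 2 tsp = 8/3 tbsp) × 22/9 ÷ 16 tbsp/cup × 125 g/cup ≈ 51 g
cornmeal: 175 g × 22/9 ÷ 138 g/cup × 16 tbsp/cup ≈ 50 tbsp
honey: 4 fl oz × 22/9 × 30 mL/fl oz ≈ 293 mL
granulated sugar: 175 g × 22/9 ÷ 28.35 g/oz ≈ 15 oz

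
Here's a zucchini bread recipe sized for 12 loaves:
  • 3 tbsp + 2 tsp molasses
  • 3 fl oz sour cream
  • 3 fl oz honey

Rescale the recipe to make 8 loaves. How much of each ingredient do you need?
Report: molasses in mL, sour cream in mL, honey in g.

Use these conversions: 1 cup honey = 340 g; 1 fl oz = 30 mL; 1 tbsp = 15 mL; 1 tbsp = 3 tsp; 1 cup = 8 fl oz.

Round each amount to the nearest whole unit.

molasses: 37 mL; sour cream: 60 mL; honey: 85 g

Scaling factor: 8/12 = 2/3.
molasses: (3 tbsp + 2 tsp = 11/3 tbsp) × 2/3 × 15 mL/tbsp ≈ 37 mL
sour cream: 3 fl oz × 2/3 × 30 mL/fl oz = 60 mL
honey: 3 fl oz × 2/3 ÷ 8 fl oz/cup × 340 g/cup = 85 g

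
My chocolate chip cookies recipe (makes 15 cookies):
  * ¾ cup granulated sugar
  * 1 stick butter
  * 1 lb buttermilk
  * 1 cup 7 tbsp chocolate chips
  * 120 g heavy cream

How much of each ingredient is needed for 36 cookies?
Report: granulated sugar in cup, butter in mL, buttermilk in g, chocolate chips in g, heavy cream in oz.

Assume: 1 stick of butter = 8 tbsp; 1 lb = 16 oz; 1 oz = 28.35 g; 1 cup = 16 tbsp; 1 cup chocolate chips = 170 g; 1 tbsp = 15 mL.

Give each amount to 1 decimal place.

Scaling factor: 36/15 = 12/5 = 2.4.
granulated sugar: 0.75 cup × 12/5 = 1.8 cup
butter: 1 stick × 12/5 × 8 tbsp/stick × 15 mL/tbsp = 288.0 mL
buttermilk: 1 lb × 12/5 × 16 oz/lb × 28.35 g/oz ≈ 1088.6 g
chocolate chips: (1 cup + 7 tbsp = 1.4375 cup) × 12/5 × 170 g/cup = 586.5 g
heavy cream: 120 g × 12/5 ÷ 28.35 g/oz ≈ 10.2 oz

granulated sugar: 1.8 cup; butter: 288.0 mL; buttermilk: 1088.6 g; chocolate chips: 586.5 g; heavy cream: 10.2 oz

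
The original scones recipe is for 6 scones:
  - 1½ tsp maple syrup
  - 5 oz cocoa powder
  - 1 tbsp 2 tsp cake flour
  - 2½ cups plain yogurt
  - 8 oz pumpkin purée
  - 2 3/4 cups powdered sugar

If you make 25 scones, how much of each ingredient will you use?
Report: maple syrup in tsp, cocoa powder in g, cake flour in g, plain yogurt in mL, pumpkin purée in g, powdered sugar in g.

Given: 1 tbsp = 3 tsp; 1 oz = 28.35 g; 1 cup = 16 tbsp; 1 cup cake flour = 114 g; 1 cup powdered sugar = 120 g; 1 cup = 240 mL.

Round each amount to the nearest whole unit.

Scaling factor: 25/6.
maple syrup: 1.5 tsp × 25/6 ≈ 6 tsp
cocoa powder: 5 oz × 25/6 × 28.35 g/oz ≈ 591 g
cake flour: (1 tbsp + 2 tsp = 5/3 tbsp) × 25/6 ÷ 16 tbsp/cup × 114 g/cup ≈ 49 g
plain yogurt: 2.5 cup × 25/6 × 240 mL/cup = 2500 mL
pumpkin purée: 8 oz × 25/6 × 28.35 g/oz = 945 g
powdered sugar: 2.75 cup × 25/6 × 120 g/cup = 1375 g

maple syrup: 6 tsp; cocoa powder: 591 g; cake flour: 49 g; plain yogurt: 2500 mL; pumpkin purée: 945 g; powdered sugar: 1375 g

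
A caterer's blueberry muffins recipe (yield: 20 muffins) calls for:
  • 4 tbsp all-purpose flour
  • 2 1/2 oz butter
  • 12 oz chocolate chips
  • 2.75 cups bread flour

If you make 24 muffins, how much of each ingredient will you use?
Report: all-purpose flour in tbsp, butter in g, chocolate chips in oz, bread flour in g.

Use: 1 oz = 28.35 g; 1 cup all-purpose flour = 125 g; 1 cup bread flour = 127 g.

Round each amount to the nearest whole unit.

all-purpose flour: 5 tbsp; butter: 85 g; chocolate chips: 14 oz; bread flour: 419 g

Scaling factor: 24/20 = 6/5 = 1.2.
all-purpose flour: 4 tbsp × 6/5 ≈ 5 tbsp
butter: 2.5 oz × 6/5 × 28.35 g/oz ≈ 85 g
chocolate chips: 12 oz × 6/5 ≈ 14 oz
bread flour: 2.75 cup × 6/5 × 127 g/cup ≈ 419 g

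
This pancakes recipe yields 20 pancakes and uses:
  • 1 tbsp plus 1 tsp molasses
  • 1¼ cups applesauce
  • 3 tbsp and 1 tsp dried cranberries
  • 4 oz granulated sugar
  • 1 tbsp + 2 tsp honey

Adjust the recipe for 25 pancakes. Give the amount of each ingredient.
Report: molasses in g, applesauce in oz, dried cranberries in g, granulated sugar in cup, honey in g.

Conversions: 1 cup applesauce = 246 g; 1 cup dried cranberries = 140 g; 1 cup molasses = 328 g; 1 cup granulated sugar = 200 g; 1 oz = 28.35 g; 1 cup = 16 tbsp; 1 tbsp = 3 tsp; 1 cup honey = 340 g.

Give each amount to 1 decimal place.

Scaling factor: 25/20 = 5/4 = 1.25.
molasses: (1 tbsp + 1 tsp = 4/3 tbsp) × 5/4 ÷ 16 tbsp/cup × 328 g/cup ≈ 34.2 g
applesauce: 1.25 cup × 5/4 × 246 g/cup ÷ 28.35 g/oz ≈ 13.6 oz
dried cranberries: (3 tbsp + 1 tsp = 10/3 tbsp) × 5/4 ÷ 16 tbsp/cup × 140 g/cup ≈ 36.5 g
granulated sugar: 4 oz × 5/4 × 28.35 g/oz ÷ 200 g/cup ≈ 0.7 cup
honey: (1 tbsp + 2 tsp = 5/3 tbsp) × 5/4 ÷ 16 tbsp/cup × 340 g/cup ≈ 44.3 g

molasses: 34.2 g; applesauce: 13.6 oz; dried cranberries: 36.5 g; granulated sugar: 0.7 cup; honey: 44.3 g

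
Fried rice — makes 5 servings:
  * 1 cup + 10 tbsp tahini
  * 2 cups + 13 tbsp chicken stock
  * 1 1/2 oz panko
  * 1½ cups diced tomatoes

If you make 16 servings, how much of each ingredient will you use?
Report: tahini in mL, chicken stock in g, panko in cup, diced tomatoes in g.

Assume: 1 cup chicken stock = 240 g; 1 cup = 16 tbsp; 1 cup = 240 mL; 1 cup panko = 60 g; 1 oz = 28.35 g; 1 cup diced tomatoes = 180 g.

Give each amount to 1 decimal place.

Scaling factor: 16/5 = 3.2.
tahini: (1 cup + 10 tbsp = 1.625 cup) × 16/5 × 240 mL/cup = 1248.0 mL
chicken stock: (2 cup + 13 tbsp = 2.8125 cup) × 16/5 × 240 g/cup = 2160.0 g
panko: 1.5 oz × 16/5 × 28.35 g/oz ÷ 60 g/cup ≈ 2.3 cup
diced tomatoes: 1.5 cup × 16/5 × 180 g/cup = 864.0 g

tahini: 1248.0 mL; chicken stock: 2160.0 g; panko: 2.3 cup; diced tomatoes: 864.0 g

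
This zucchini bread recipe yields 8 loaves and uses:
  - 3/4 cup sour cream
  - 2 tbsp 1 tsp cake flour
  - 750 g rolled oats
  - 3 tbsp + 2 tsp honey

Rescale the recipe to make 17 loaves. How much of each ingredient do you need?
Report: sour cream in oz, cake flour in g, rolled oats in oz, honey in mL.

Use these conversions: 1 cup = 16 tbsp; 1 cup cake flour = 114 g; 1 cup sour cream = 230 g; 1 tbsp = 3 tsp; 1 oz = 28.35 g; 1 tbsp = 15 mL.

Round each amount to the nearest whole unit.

Scaling factor: 17/8 = 2.125.
sour cream: 0.75 cup × 17/8 × 230 g/cup ÷ 28.35 g/oz ≈ 13 oz
cake flour: (2 tbsp + 1 tsp = 7/3 tbsp) × 17/8 ÷ 16 tbsp/cup × 114 g/cup ≈ 35 g
rolled oats: 750 g × 17/8 ÷ 28.35 g/oz ≈ 56 oz
honey: (3 tbsp + 2 tsp = 11/3 tbsp) × 17/8 × 15 mL/tbsp ≈ 117 mL

sour cream: 13 oz; cake flour: 35 g; rolled oats: 56 oz; honey: 117 mL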